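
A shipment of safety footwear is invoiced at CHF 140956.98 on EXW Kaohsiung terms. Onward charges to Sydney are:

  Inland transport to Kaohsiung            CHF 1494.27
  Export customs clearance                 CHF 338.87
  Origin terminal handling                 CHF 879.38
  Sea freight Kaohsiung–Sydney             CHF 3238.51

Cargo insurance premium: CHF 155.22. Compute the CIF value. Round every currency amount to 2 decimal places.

CIF value: CHF 147063.23

CIF = EXW price + pre-shipment costs + freight + insurance
CIF = 140956.98 + 1494.27 + 338.87 + 879.38 + 3238.51 + 155.22 = 147063.23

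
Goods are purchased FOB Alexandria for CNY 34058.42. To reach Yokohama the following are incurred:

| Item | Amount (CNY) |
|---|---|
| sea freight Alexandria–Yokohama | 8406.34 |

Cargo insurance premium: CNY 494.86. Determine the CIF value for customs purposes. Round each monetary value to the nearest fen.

CIF = FOB price + freight + insurance
CIF = 34058.42 + 8406.34 + 494.86 = 42959.62

CIF value: CNY 42959.62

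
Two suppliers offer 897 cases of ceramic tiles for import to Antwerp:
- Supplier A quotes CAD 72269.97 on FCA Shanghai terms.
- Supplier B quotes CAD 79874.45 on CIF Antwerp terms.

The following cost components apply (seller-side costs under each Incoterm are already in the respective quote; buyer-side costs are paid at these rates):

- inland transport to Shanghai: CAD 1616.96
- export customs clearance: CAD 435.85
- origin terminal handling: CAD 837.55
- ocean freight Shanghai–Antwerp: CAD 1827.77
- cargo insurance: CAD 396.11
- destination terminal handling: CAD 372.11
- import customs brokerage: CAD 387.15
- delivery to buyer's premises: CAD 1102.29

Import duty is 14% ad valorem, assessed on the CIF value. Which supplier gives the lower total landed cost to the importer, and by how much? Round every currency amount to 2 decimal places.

Supplier A is cheaper by CAD 5179.07

Supplier A (FCA):
CIF value = FCA price + origin terminal + freight + insurance = 72269.97 + 837.55 + 1827.77 + 396.11 = 75331.40
Import duty = 75331.40 × 14% = 10546.40
Buyer bears (A): 837.55 + 1827.77 + 396.11 + 372.11 + 387.15 + 1102.29 = 4922.98
Landed cost (A) = invoice 72269.97 + 4922.98 + duty 10546.40 = 87739.35
Supplier B (CIF):
The CIF price already equals the CIF value: 79874.45
Import duty = 79874.45 × 14% = 11182.42
Buyer bears (B): 372.11 + 387.15 + 1102.29 = 1861.55
Landed cost (B) = invoice 79874.45 + 1861.55 + duty 11182.42 = 92918.42
Difference = |87739.35 − 92918.42| = 5179.07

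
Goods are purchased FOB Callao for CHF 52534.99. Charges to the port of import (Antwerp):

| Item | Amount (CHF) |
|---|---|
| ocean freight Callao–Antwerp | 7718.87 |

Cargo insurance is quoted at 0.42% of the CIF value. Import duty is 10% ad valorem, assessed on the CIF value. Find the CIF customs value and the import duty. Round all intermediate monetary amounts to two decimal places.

CIF value: CHF 60507.99; import duty: CHF 6050.80

Let C be the CIF value. C = FOB price + freight + 0.42% × C
C − 0.42% × C = 52534.99 + 7718.87
0.9958 × C = 60253.86
C = 60253.86 / 0.9958 = 60507.99
Insurance premium = 0.42% × 60507.99 = 254.13
Import duty = 60507.99 × 10% = 6050.80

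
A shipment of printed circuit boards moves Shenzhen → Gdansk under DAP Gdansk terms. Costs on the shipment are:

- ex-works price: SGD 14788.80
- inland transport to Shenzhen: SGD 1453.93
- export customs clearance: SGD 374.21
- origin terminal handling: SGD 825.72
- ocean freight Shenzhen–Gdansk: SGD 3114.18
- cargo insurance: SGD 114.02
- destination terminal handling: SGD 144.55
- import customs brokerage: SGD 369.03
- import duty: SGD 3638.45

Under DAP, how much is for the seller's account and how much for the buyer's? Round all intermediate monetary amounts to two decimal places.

DAP: the seller bears all costs to the named destination except import duty and clearance.
Seller's account: goods 14788.80 + inland to port 1453.93 + export clearance 374.21 + origin terminal 825.72 + freight 3114.18 + insurance 114.02 + destination terminal 144.55 = 20815.41
Buyer's account: brokerage 369.03 + duty 3638.45 = 4007.48

Seller: SGD 20815.41; buyer: SGD 4007.48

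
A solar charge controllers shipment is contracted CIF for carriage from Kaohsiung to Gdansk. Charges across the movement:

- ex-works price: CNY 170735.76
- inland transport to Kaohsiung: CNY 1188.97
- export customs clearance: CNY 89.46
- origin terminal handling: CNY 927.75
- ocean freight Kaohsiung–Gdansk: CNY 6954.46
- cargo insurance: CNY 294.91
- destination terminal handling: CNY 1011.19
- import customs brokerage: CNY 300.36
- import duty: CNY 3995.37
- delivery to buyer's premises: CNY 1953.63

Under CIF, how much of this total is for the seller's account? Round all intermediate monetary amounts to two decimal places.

Seller's account: CNY 180191.31

CIF: the seller pays costs through ocean freight and marine insurance to the destination port.
Seller's account: goods 170735.76 + inland to port 1188.97 + export clearance 89.46 + origin terminal 927.75 + freight 6954.46 + insurance 294.91 = 180191.31
Buyer's account: destination terminal 1011.19 + brokerage 300.36 + duty 3995.37 + delivery 1953.63 = 7260.55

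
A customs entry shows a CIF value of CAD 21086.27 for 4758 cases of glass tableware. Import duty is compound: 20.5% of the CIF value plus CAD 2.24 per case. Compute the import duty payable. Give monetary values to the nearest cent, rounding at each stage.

Import duty: CAD 14980.61

Ad valorem component: 21086.27 × 20.5% = 4322.69
Specific component: 4758 × 2.24 = 10657.92
Import duty = 4322.69 + 10657.92 = 14980.61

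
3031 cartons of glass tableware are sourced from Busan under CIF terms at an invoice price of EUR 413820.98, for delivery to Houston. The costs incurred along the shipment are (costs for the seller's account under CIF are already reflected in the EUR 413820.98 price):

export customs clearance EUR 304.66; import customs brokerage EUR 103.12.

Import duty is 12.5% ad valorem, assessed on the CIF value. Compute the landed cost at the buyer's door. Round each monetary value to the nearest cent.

Total landed cost: EUR 465651.72

CIF: the seller pays costs through ocean freight and marine insurance to the destination port.
Already in the invoice (seller's account under CIF): export clearance — exclude.
The CIF price already equals the CIF value: 413820.98
Import duty = 413820.98 × 12.5% = 51727.62
Buyer bears: brokerage 103.12 + duty 51727.62 = 51830.74
Landed cost = invoice 413820.98 + 51830.74 = 465651.72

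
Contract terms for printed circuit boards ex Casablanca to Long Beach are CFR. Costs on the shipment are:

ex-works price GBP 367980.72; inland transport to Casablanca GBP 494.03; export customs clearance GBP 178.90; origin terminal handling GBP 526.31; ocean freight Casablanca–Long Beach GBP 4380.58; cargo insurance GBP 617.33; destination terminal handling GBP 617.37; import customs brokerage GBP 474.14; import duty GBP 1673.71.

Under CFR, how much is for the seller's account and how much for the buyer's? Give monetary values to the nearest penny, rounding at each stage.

Seller: GBP 373560.54; buyer: GBP 3382.55

CFR: the seller pays costs through ocean freight to the destination port, but not insurance.
Seller's account: goods 367980.72 + inland to port 494.03 + export clearance 178.90 + origin terminal 526.31 + freight 4380.58 = 373560.54
Buyer's account: insurance 617.33 + destination terminal 617.37 + brokerage 474.14 + duty 1673.71 = 3382.55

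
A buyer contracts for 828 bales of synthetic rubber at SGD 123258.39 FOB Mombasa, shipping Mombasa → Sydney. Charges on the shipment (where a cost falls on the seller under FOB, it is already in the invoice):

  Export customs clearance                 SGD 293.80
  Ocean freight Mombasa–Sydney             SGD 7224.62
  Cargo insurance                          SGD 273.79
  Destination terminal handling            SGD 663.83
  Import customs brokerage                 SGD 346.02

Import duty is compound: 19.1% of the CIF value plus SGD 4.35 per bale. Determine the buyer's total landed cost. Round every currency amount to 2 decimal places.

FOB: the seller bears costs until goods are on board at the origin port; the buyer bears freight, insurance and all costs thereafter.
Already in the invoice (seller's account under FOB): export clearance — exclude.
CIF value = FOB price + freight + insurance = 123258.39 + 7224.62 + 273.79 = 130756.80
Ad valorem component: 130756.80 × 19.1% = 24974.55
Specific component: 828 × 4.35 = 3601.80
Import duty = 24974.55 + 3601.80 = 28576.35
Buyer bears: freight 7224.62 + insurance 273.79 + destination terminal 663.83 + brokerage 346.02 + duty 28576.35 = 37084.61
Landed cost = invoice 123258.39 + 37084.61 = 160343.00

Total landed cost: SGD 160343.00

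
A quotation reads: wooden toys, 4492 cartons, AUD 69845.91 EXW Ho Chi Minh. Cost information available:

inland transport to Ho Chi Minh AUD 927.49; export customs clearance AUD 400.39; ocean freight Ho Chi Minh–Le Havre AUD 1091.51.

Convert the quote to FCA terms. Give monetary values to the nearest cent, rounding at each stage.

Not relevant to the conversion: freight — on the buyer under both terms; not part of either seller's price.
From EXW to FCA, the seller additionally bears: inland to port, export clearance.
FCA price = 69845.91 + 927.49 + 400.39 = 71173.79

FCA price: AUD 71173.79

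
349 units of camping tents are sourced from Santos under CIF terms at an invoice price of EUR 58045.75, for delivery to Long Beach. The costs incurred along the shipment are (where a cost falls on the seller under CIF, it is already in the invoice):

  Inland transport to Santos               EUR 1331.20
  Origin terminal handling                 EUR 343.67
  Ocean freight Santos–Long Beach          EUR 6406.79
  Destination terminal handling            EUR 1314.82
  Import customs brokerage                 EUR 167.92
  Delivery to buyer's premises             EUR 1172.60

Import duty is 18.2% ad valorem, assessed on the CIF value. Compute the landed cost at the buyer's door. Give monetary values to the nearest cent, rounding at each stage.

Total landed cost: EUR 71265.42

CIF: the seller pays costs through ocean freight and marine insurance to the destination port.
Already in the invoice (seller's account under CIF): inland to port, origin terminal, freight — exclude.
The CIF price already equals the CIF value: 58045.75
Import duty = 58045.75 × 18.2% = 10564.33
Buyer bears: destination terminal 1314.82 + brokerage 167.92 + delivery 1172.60 + duty 10564.33 = 13219.67
Landed cost = invoice 58045.75 + 13219.67 = 71265.42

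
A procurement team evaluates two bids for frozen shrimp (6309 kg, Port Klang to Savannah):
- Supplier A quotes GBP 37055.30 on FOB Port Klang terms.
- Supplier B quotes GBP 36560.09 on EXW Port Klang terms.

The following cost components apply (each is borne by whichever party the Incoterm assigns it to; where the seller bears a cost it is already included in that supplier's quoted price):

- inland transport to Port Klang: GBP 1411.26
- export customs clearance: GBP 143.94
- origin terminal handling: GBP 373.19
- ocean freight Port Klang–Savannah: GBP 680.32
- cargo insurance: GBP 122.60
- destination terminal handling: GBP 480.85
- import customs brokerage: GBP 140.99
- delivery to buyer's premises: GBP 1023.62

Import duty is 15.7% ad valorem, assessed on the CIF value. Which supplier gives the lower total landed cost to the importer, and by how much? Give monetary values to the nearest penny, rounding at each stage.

Supplier A (FOB):
CIF value = FOB price + freight + insurance = 37055.30 + 680.32 + 122.60 = 37858.22
Import duty = 37858.22 × 15.7% = 5943.74
Buyer bears (A): 680.32 + 122.60 + 480.85 + 140.99 + 1023.62 = 2448.38
Landed cost (A) = invoice 37055.30 + 2448.38 + duty 5943.74 = 45447.42
Supplier B (EXW):
CIF value = EXW price + inland to port + export clearance + origin terminal + freight + insurance = 36560.09 + 1411.26 + 143.94 + 373.19 + 680.32 + 122.60 = 39291.40
Import duty = 39291.40 × 15.7% = 6168.75
Buyer bears (B): 1411.26 + 143.94 + 373.19 + 680.32 + 122.60 + 480.85 + 140.99 + 1023.62 = 4376.77
Landed cost (B) = invoice 36560.09 + 4376.77 + duty 6168.75 = 47105.61
Difference = |45447.42 − 47105.61| = 1658.19

Supplier A is cheaper by GBP 1658.19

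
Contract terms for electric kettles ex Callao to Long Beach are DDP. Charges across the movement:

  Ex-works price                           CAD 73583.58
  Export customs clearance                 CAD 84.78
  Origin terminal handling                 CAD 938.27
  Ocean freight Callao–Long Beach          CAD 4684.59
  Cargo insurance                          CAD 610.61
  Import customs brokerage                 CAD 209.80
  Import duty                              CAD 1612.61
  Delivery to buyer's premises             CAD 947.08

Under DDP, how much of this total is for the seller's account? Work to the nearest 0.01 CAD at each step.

Seller's account: CAD 82671.32

DDP: the seller bears all costs including import duty.
Seller's account: goods 73583.58 + export clearance 84.78 + origin terminal 938.27 + freight 4684.59 + insurance 610.61 + brokerage 209.80 + duty 1612.61 + delivery 947.08 = 82671.32
Buyer's account: 0.00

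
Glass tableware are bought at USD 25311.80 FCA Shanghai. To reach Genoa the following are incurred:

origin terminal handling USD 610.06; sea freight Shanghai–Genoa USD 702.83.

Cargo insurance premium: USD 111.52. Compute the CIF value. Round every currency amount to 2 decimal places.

CIF value: USD 26736.21

CIF = FCA price + pre-shipment costs + freight + insurance
CIF = 25311.80 + 610.06 + 702.83 + 111.52 = 26736.21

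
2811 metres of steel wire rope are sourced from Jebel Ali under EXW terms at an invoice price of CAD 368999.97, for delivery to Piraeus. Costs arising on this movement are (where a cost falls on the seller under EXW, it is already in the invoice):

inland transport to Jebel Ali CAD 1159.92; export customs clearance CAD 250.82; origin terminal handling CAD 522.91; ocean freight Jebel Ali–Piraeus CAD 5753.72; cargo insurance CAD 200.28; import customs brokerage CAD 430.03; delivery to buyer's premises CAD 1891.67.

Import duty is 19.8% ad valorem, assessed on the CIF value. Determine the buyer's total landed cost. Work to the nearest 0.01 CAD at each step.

EXW: the seller makes goods available at their premises; the buyer bears all onward costs.
CIF value = EXW price + inland to port + export clearance + origin terminal + freight + insurance = 368999.97 + 1159.92 + 250.82 + 522.91 + 5753.72 + 200.28 = 376887.62
Import duty = 376887.62 × 19.8% = 74623.75
Buyer bears: inland to port 1159.92 + export clearance 250.82 + origin terminal 522.91 + freight 5753.72 + insurance 200.28 + brokerage 430.03 + delivery 1891.67 + duty 74623.75 = 84833.10
Landed cost = invoice 368999.97 + 84833.10 = 453833.07

Total landed cost: CAD 453833.07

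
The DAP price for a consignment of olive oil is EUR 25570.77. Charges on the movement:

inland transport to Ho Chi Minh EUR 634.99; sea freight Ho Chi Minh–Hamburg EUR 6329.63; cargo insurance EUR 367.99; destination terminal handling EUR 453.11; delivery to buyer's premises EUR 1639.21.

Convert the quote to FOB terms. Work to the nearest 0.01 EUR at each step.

FOB price: EUR 16780.83

Not relevant to the conversion: inland to port — on the seller under both DAP and FOB; already in the DAP price and stays in the FOB price.
From DAP to FOB, the seller no longer bears: freight, insurance, destination terminal, delivery.
FOB price = 25570.77 − 6329.63 − 367.99 − 453.11 − 1639.21 = 16780.83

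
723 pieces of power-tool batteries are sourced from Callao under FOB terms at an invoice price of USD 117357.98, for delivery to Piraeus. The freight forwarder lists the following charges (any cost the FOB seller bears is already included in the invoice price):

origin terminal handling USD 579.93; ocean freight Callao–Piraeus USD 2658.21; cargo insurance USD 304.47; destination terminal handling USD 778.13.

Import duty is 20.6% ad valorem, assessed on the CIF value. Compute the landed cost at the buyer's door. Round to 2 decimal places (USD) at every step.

Total landed cost: USD 145884.85

FOB: the seller bears costs until goods are on board at the origin port; the buyer bears freight, insurance and all costs thereafter.
Already in the invoice (seller's account under FOB): origin terminal — exclude.
CIF value = FOB price + freight + insurance = 117357.98 + 2658.21 + 304.47 = 120320.66
Import duty = 120320.66 × 20.6% = 24786.06
Buyer bears: freight 2658.21 + insurance 304.47 + destination terminal 778.13 + duty 24786.06 = 28526.87
Landed cost = invoice 117357.98 + 28526.87 = 145884.85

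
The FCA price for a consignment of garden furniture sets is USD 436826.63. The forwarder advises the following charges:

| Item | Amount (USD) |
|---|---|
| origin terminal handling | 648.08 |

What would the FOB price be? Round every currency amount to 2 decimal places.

FOB price: USD 437474.71

From FCA to FOB, the seller additionally bears: origin terminal.
FOB price = 436826.63 + 648.08 = 437474.71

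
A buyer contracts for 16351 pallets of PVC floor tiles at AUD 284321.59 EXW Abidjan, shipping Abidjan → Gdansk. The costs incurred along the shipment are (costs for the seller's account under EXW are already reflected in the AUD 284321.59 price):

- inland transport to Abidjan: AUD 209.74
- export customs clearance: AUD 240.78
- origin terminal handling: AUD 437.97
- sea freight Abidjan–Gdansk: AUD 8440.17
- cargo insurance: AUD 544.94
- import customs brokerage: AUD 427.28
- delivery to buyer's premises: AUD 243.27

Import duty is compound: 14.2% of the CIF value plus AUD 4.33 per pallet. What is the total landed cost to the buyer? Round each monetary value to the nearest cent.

Total landed cost: AUD 407441.29

EXW: the seller makes goods available at their premises; the buyer bears all onward costs.
CIF value = EXW price + inland to port + export clearance + origin terminal + freight + insurance = 284321.59 + 209.74 + 240.78 + 437.97 + 8440.17 + 544.94 = 294195.19
Ad valorem component: 294195.19 × 14.2% = 41775.72
Specific component: 16351 × 4.33 = 70799.83
Import duty = 41775.72 + 70799.83 = 112575.55
Buyer bears: inland to port 209.74 + export clearance 240.78 + origin terminal 437.97 + freight 8440.17 + insurance 544.94 + brokerage 427.28 + delivery 243.27 + duty 112575.55 = 123119.70
Landed cost = invoice 284321.59 + 123119.70 = 407441.29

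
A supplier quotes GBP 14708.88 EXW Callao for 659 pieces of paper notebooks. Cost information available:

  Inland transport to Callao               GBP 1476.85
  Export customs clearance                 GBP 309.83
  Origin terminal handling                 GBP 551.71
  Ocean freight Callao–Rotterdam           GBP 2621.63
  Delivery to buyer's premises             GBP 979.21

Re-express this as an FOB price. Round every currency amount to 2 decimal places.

Not relevant to the conversion: delivery, freight — on the buyer under both terms; not part of either seller's price.
From EXW to FOB, the seller additionally bears: inland to port, export clearance, origin terminal.
FOB price = 14708.88 + 1476.85 + 309.83 + 551.71 = 17047.27

FOB price: GBP 17047.27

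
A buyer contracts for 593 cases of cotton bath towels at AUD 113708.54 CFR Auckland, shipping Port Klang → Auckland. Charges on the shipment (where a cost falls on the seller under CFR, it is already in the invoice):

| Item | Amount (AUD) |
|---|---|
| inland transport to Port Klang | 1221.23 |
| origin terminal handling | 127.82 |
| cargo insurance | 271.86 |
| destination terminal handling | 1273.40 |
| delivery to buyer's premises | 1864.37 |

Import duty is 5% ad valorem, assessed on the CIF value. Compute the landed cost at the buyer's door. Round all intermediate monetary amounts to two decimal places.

CFR: the seller pays costs through ocean freight to the destination port, but not insurance.
Already in the invoice (seller's account under CFR): inland to port, origin terminal — exclude.
CIF value = CFR price + insurance = 113708.54 + 271.86 = 113980.40
Import duty = 113980.40 × 5% = 5699.02
Buyer bears: insurance 271.86 + destination terminal 1273.40 + delivery 1864.37 + duty 5699.02 = 9108.65
Landed cost = invoice 113708.54 + 9108.65 = 122817.19

Total landed cost: AUD 122817.19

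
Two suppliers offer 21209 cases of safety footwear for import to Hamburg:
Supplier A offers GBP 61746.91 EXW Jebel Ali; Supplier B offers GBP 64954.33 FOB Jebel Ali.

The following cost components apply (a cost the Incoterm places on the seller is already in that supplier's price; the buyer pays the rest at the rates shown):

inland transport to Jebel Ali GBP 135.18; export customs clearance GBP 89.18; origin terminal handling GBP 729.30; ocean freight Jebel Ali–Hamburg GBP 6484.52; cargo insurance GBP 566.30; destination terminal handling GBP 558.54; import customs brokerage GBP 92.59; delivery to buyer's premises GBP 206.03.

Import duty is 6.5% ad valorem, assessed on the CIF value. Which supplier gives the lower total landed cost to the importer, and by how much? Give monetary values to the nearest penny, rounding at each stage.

Supplier A is cheaper by GBP 2400.25

Supplier A (EXW):
CIF value = EXW price + inland to port + export clearance + origin terminal + freight + insurance = 61746.91 + 135.18 + 89.18 + 729.30 + 6484.52 + 566.30 = 69751.39
Import duty = 69751.39 × 6.5% = 4533.84
Buyer bears (A): 135.18 + 89.18 + 729.30 + 6484.52 + 566.30 + 558.54 + 92.59 + 206.03 = 8861.64
Landed cost (A) = invoice 61746.91 + 8861.64 + duty 4533.84 = 75142.39
Supplier B (FOB):
CIF value = FOB price + freight + insurance = 64954.33 + 6484.52 + 566.30 = 72005.15
Import duty = 72005.15 × 6.5% = 4680.33
Buyer bears (B): 6484.52 + 566.30 + 558.54 + 92.59 + 206.03 = 7907.98
Landed cost (B) = invoice 64954.33 + 7907.98 + duty 4680.33 = 77542.64
Difference = |75142.39 − 77542.64| = 2400.25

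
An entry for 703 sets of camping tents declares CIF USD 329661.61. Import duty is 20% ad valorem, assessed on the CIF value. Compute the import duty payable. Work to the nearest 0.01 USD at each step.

Import duty = 329661.61 × 20% = 65932.32

Import duty: USD 65932.32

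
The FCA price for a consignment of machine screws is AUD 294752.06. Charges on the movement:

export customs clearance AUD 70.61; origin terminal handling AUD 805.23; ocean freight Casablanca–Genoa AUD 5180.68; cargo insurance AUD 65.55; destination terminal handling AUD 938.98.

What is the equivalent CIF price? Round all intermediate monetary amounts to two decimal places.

CIF price: AUD 300803.52

Not relevant to the conversion: export clearance — on the seller under both FCA and CIF; already in the FCA price and stays in the CIF price. destination terminal — on the buyer under both terms; not part of either seller's price.
From FCA to CIF, the seller additionally bears: origin terminal, freight, insurance.
CIF price = 294752.06 + 805.23 + 5180.68 + 65.55 = 300803.52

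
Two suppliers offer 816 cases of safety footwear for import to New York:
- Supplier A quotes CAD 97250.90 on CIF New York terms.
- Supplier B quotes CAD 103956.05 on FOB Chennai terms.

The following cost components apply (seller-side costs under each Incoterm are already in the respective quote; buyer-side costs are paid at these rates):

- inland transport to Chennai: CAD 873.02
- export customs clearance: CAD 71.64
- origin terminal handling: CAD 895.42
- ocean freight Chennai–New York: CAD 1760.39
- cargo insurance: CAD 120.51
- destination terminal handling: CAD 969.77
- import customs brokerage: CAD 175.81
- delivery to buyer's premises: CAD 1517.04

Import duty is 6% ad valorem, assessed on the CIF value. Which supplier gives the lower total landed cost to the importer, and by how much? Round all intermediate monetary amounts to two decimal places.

Supplier A (CIF):
The CIF price already equals the CIF value: 97250.90
Import duty = 97250.90 × 6% = 5835.05
Buyer bears (A): 969.77 + 175.81 + 1517.04 = 2662.62
Landed cost (A) = invoice 97250.90 + 2662.62 + duty 5835.05 = 105748.57
Supplier B (FOB):
CIF value = FOB price + freight + insurance = 103956.05 + 1760.39 + 120.51 = 105836.95
Import duty = 105836.95 × 6% = 6350.22
Buyer bears (B): 1760.39 + 120.51 + 969.77 + 175.81 + 1517.04 = 4543.52
Landed cost (B) = invoice 103956.05 + 4543.52 + duty 6350.22 = 114849.79
Difference = |105748.57 − 114849.79| = 9101.22

Supplier A is cheaper by CAD 9101.22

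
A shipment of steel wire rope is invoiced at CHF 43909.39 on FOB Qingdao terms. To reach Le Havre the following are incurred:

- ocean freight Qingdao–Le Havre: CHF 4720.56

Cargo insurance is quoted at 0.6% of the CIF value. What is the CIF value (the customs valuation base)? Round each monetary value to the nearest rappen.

Let C be the CIF value. C = FOB price + freight + 0.6% × C
C − 0.6% × C = 43909.39 + 4720.56
0.994 × C = 48629.95
C = 48629.95 / 0.994 = 48923.49
Insurance premium = 0.6% × 48923.49 = 293.54

CIF value: CHF 48923.49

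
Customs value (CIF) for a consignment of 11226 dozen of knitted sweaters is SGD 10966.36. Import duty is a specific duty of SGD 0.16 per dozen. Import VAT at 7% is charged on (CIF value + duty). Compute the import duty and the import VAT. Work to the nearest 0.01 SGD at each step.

Import duty: SGD 1796.16; import VAT: SGD 893.38

Import duty = 11226 × 0.16 = 1796.16
VAT base = CIF + duty = 10966.36 + 1796.16 = 12762.52
Import VAT = 12762.52 × 7% = 893.38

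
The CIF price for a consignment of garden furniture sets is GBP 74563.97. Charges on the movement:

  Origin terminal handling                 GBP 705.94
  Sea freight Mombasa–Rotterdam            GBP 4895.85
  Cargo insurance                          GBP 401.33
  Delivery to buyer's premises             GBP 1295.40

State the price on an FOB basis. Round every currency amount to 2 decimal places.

FOB price: GBP 69266.79

Not relevant to the conversion: origin terminal — on the seller under both CIF and FOB; already in the CIF price and stays in the FOB price. delivery — on the buyer under both terms; not part of either seller's price.
From CIF to FOB, the seller no longer bears: freight, insurance.
FOB price = 74563.97 − 4895.85 − 401.33 = 69266.79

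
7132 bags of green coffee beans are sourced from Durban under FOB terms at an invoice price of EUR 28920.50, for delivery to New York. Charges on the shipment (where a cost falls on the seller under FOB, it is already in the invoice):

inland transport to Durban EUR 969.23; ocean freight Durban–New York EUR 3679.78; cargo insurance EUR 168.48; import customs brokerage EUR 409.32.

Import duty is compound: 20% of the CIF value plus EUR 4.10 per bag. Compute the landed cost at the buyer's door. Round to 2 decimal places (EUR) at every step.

FOB: the seller bears costs until goods are on board at the origin port; the buyer bears freight, insurance and all costs thereafter.
Already in the invoice (seller's account under FOB): inland to port — exclude.
CIF value = FOB price + freight + insurance = 28920.50 + 3679.78 + 168.48 = 32768.76
Ad valorem component: 32768.76 × 20% = 6553.75
Specific component: 7132 × 4.10 = 29241.20
Import duty = 6553.75 + 29241.20 = 35794.95
Buyer bears: freight 3679.78 + insurance 168.48 + brokerage 409.32 + duty 35794.95 = 40052.53
Landed cost = invoice 28920.50 + 40052.53 = 68973.03

Total landed cost: EUR 68973.03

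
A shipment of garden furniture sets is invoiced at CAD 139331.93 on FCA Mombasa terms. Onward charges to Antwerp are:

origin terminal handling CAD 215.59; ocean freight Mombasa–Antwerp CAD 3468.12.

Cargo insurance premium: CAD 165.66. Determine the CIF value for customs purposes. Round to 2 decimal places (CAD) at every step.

CIF = FCA price + pre-shipment costs + freight + insurance
CIF = 139331.93 + 215.59 + 3468.12 + 165.66 = 143181.30

CIF value: CAD 143181.30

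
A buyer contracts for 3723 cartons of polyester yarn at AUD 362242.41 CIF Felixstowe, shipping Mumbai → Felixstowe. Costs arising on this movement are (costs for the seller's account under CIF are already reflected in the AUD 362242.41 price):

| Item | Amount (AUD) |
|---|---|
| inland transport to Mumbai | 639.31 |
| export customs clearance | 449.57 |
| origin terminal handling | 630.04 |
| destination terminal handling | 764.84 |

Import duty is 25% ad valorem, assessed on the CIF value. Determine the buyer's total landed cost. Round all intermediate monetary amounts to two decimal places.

CIF: the seller pays costs through ocean freight and marine insurance to the destination port.
Already in the invoice (seller's account under CIF): inland to port, export clearance, origin terminal — exclude.
The CIF price already equals the CIF value: 362242.41
Import duty = 362242.41 × 25% = 90560.60
Buyer bears: destination terminal 764.84 + duty 90560.60 = 91325.44
Landed cost = invoice 362242.41 + 91325.44 = 453567.85

Total landed cost: AUD 453567.85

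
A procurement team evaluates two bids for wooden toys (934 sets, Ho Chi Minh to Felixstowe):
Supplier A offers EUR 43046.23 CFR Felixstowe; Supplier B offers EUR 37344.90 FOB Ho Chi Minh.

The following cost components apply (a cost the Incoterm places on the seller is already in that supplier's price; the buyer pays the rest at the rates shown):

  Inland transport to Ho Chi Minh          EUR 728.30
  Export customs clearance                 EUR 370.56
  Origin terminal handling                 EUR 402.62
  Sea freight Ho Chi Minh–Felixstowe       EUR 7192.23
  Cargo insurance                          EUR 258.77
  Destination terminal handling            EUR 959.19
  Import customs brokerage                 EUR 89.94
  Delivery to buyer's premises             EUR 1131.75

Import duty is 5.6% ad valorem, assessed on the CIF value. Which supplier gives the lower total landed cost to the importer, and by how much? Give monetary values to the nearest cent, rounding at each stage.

Supplier A is cheaper by EUR 1574.39

Supplier A (CFR):
CIF value = CFR price + insurance = 43046.23 + 258.77 = 43305.00
Import duty = 43305.00 × 5.6% = 2425.08
Buyer bears (A): 258.77 + 959.19 + 89.94 + 1131.75 = 2439.65
Landed cost (A) = invoice 43046.23 + 2439.65 + duty 2425.08 = 47910.96
Supplier B (FOB):
CIF value = FOB price + freight + insurance = 37344.90 + 7192.23 + 258.77 = 44795.90
Import duty = 44795.90 × 5.6% = 2508.57
Buyer bears (B): 7192.23 + 258.77 + 959.19 + 89.94 + 1131.75 = 9631.88
Landed cost (B) = invoice 37344.90 + 9631.88 + duty 2508.57 = 49485.35
Difference = |47910.96 − 49485.35| = 1574.39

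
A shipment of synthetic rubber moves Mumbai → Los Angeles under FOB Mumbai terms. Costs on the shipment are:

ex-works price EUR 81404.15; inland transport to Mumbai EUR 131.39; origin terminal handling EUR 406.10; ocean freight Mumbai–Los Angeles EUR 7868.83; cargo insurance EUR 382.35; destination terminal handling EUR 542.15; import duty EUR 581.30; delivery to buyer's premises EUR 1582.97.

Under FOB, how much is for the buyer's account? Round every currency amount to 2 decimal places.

FOB: the seller bears costs until goods are on board at the origin port; the buyer bears freight, insurance and all costs thereafter.
Seller's account: goods 81404.15 + inland to port 131.39 + origin terminal 406.10 = 81941.64
Buyer's account: freight 7868.83 + insurance 382.35 + destination terminal 542.15 + duty 581.30 + delivery 1582.97 = 10957.60

Buyer's account: EUR 10957.60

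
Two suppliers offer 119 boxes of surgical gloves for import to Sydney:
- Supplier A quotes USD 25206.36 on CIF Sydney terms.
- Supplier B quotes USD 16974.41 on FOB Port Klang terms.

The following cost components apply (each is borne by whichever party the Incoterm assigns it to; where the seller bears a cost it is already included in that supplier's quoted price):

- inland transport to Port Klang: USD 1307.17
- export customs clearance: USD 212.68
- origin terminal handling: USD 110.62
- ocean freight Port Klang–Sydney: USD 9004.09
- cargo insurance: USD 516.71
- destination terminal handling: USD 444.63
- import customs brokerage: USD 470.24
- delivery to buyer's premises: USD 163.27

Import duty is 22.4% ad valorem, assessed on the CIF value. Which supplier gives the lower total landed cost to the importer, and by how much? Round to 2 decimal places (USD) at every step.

Supplier A is cheaper by USD 1577.56

Supplier A (CIF):
The CIF price already equals the CIF value: 25206.36
Import duty = 25206.36 × 22.4% = 5646.22
Buyer bears (A): 444.63 + 470.24 + 163.27 = 1078.14
Landed cost (A) = invoice 25206.36 + 1078.14 + duty 5646.22 = 31930.72
Supplier B (FOB):
CIF value = FOB price + freight + insurance = 16974.41 + 9004.09 + 516.71 = 26495.21
Import duty = 26495.21 × 22.4% = 5934.93
Buyer bears (B): 9004.09 + 516.71 + 444.63 + 470.24 + 163.27 = 10598.94
Landed cost (B) = invoice 16974.41 + 10598.94 + duty 5934.93 = 33508.28
Difference = |31930.72 − 33508.28| = 1577.56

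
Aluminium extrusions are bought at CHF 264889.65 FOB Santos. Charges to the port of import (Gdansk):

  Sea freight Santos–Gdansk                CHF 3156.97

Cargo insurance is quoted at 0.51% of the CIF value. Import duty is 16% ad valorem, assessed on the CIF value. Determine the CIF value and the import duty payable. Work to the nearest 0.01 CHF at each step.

Let C be the CIF value. C = FOB price + freight + 0.51% × C
C − 0.51% × C = 264889.65 + 3156.97
0.9949 × C = 268046.62
C = 268046.62 / 0.9949 = 269420.67
Insurance premium = 0.51% × 269420.67 = 1374.05
Import duty = 269420.67 × 16% = 43107.31

CIF value: CHF 269420.67; import duty: CHF 43107.31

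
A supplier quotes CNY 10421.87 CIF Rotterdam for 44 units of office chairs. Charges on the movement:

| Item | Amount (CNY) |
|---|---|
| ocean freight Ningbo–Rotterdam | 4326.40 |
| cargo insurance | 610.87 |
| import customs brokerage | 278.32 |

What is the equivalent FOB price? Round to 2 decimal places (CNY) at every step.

FOB price: CNY 5484.60

Not relevant to the conversion: brokerage — on the buyer under both terms; not part of either seller's price.
From CIF to FOB, the seller no longer bears: freight, insurance.
FOB price = 10421.87 − 4326.40 − 610.87 = 5484.60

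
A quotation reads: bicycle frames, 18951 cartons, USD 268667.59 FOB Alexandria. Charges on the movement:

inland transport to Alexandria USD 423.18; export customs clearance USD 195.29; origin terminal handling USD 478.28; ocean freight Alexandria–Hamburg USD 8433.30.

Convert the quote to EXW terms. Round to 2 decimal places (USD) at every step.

Not relevant to the conversion: freight — on the buyer under both terms; not part of either seller's price.
From FOB to EXW, the seller no longer bears: inland to port, export clearance, origin terminal.
EXW price = 268667.59 − 423.18 − 195.29 − 478.28 = 267570.84

EXW price: USD 267570.84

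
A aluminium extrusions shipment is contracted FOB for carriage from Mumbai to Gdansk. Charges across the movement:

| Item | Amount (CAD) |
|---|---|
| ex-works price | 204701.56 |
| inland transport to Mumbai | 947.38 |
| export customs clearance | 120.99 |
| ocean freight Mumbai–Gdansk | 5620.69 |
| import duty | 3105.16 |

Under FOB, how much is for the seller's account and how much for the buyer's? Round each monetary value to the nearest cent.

FOB: the seller bears costs until goods are on board at the origin port; the buyer bears freight, insurance and all costs thereafter.
Seller's account: goods 204701.56 + inland to port 947.38 + export clearance 120.99 = 205769.93
Buyer's account: freight 5620.69 + duty 3105.16 = 8725.85

Seller: CAD 205769.93; buyer: CAD 8725.85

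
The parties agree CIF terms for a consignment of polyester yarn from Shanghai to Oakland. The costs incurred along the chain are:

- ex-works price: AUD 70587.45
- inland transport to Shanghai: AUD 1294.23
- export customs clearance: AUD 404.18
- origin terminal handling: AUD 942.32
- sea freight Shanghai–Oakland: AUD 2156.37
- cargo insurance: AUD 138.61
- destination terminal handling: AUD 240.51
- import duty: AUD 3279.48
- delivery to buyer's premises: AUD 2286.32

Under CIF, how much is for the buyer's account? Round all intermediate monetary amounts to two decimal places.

CIF: the seller pays costs through ocean freight and marine insurance to the destination port.
Seller's account: goods 70587.45 + inland to port 1294.23 + export clearance 404.18 + origin terminal 942.32 + freight 2156.37 + insurance 138.61 = 75523.16
Buyer's account: destination terminal 240.51 + duty 3279.48 + delivery 2286.32 = 5806.31

Buyer's account: AUD 5806.31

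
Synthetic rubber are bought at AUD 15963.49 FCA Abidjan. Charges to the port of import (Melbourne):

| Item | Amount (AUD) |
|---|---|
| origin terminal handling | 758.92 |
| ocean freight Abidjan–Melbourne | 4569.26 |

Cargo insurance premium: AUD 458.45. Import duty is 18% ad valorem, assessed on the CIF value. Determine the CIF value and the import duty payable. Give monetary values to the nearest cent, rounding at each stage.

CIF value: AUD 21750.12; import duty: AUD 3915.02

CIF = FCA price + pre-shipment costs + freight + insurance
CIF = 15963.49 + 758.92 + 4569.26 + 458.45 = 21750.12
Import duty = 21750.12 × 18% = 3915.02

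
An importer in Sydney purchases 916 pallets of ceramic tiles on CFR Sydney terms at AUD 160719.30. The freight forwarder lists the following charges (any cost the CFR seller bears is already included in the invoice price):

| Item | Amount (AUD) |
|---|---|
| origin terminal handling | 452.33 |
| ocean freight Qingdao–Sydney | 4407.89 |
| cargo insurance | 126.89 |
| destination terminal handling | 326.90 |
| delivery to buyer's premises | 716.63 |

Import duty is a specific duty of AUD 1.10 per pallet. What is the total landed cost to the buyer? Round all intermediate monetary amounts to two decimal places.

Total landed cost: AUD 162897.32

CFR: the seller pays costs through ocean freight to the destination port, but not insurance.
Already in the invoice (seller's account under CFR): origin terminal, freight — exclude.
CIF value = CFR price + insurance = 160719.30 + 126.89 = 160846.19
Import duty = 916 × 1.10 = 1007.60
Buyer bears: insurance 126.89 + destination terminal 326.90 + delivery 716.63 + duty 1007.60 = 2178.02
Landed cost = invoice 160719.30 + 2178.02 = 162897.32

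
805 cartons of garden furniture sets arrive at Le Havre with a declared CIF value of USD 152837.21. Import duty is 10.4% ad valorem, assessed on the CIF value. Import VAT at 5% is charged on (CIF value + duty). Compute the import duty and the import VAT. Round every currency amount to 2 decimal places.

Import duty: USD 15895.07; import VAT: USD 8436.61

Import duty = 152837.21 × 10.4% = 15895.07
VAT base = CIF + duty = 152837.21 + 15895.07 = 168732.28
Import VAT = 168732.28 × 5% = 8436.61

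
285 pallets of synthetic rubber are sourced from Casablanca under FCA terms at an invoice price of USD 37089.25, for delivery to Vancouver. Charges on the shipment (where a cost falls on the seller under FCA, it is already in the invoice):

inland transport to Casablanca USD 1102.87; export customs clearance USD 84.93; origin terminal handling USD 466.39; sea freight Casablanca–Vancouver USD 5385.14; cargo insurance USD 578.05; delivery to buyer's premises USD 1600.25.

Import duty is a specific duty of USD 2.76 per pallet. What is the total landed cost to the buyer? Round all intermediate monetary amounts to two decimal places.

Total landed cost: USD 45905.68

FCA: the seller delivers export-cleared goods to the carrier; the buyer bears costs from that point.
Already in the invoice (seller's account under FCA): inland to port, export clearance — exclude.
CIF value = FCA price + origin terminal + freight + insurance = 37089.25 + 466.39 + 5385.14 + 578.05 = 43518.83
Import duty = 285 × 2.76 = 786.60
Buyer bears: origin terminal 466.39 + freight 5385.14 + insurance 578.05 + delivery 1600.25 + duty 786.60 = 8816.43
Landed cost = invoice 37089.25 + 8816.43 = 45905.68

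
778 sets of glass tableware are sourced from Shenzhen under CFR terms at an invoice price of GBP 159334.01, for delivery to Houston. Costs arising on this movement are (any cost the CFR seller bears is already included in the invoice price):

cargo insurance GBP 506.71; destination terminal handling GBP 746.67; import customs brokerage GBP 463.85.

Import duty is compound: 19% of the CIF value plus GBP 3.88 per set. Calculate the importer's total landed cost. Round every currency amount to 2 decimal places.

Total landed cost: GBP 194439.62

CFR: the seller pays costs through ocean freight to the destination port, but not insurance.
CIF value = CFR price + insurance = 159334.01 + 506.71 = 159840.72
Ad valorem component: 159840.72 × 19% = 30369.74
Specific component: 778 × 3.88 = 3018.64
Import duty = 30369.74 + 3018.64 = 33388.38
Buyer bears: insurance 506.71 + destination terminal 746.67 + brokerage 463.85 + duty 33388.38 = 35105.61
Landed cost = invoice 159334.01 + 35105.61 = 194439.62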